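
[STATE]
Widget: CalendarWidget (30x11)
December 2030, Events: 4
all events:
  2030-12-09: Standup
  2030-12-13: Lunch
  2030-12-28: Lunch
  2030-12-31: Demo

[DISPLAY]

        December 2030         
Mo Tu We Th Fr Sa Su          
                   1          
 2  3  4  5  6  7  8          
 9* 10 11 12 13* 14 15        
16 17 18 19 20 21 22          
23 24 25 26 27 28* 29         
30 31*                        
                              
                              
                              


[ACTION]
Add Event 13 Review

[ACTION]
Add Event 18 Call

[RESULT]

        December 2030         
Mo Tu We Th Fr Sa Su          
                   1          
 2  3  4  5  6  7  8          
 9* 10 11 12 13* 14 15        
16 17 18* 19 20 21 22         
23 24 25 26 27 28* 29         
30 31*                        
                              
                              
                              


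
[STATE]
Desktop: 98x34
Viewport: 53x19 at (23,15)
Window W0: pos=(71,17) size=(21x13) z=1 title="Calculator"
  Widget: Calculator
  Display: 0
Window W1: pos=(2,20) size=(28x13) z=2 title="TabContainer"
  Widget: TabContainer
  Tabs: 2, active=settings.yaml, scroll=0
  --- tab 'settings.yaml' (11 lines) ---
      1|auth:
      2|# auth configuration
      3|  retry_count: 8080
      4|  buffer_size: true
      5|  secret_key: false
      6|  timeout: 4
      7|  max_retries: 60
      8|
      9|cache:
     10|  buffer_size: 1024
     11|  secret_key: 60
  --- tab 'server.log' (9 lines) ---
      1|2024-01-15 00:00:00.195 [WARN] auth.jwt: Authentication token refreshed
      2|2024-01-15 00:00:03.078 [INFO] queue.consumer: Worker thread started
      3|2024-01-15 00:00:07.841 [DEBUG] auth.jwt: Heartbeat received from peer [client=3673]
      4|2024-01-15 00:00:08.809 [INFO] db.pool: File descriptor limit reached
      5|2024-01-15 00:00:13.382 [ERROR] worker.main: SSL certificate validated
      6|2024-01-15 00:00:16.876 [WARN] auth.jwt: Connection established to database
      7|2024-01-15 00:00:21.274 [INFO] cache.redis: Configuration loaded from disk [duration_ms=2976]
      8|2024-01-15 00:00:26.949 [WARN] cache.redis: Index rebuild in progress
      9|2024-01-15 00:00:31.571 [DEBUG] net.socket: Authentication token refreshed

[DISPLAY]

                                                     
                                                     
                                                ┏━━━━
                                                ┃ Cal
                                                ┠────
━━━━━━┓                                         ┃    
      ┃                                         ┃┌───
──────┨                                         ┃│ 7 
ver.lo┃                                         ┃├───
──────┃                                         ┃│ 4 
      ┃                                         ┃├───
      ┃                                         ┃│ 1 
      ┃                                         ┃├───
      ┃                                         ┃│ 0 
      ┃                                         ┗━━━━
      ┃                                              
      ┃                                              
━━━━━━┛                                              
                                                     


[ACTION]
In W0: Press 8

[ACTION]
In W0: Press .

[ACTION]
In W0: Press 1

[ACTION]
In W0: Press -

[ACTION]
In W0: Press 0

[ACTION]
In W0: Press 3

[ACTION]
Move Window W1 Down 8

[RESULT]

                                                     
                                                     
                                                ┏━━━━
                                                ┃ Cal
                                                ┠────
                                                ┃    
━━━━━━┓                                         ┃┌───
      ┃                                         ┃│ 7 
──────┨                                         ┃├───
ver.lo┃                                         ┃│ 4 
──────┃                                         ┃├───
      ┃                                         ┃│ 1 
      ┃                                         ┃├───
      ┃                                         ┃│ 0 
      ┃                                         ┗━━━━
      ┃                                              
      ┃                                              
      ┃                                              
━━━━━━┛                                              


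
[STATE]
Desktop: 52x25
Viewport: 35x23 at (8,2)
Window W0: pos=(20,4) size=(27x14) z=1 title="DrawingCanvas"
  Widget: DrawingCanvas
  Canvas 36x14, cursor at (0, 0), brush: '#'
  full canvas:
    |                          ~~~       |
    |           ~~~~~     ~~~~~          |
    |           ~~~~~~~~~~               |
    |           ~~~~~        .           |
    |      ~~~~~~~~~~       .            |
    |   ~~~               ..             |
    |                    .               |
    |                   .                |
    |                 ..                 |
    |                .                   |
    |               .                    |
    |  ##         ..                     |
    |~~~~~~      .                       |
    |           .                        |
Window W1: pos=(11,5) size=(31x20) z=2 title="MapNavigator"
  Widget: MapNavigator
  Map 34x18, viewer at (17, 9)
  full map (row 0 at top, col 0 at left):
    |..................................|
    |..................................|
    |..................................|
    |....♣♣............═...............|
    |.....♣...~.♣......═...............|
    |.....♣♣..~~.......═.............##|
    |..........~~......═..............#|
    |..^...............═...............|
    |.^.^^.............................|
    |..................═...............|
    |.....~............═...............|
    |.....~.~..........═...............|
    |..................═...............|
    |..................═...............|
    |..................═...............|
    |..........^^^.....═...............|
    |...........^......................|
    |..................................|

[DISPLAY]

                                   
                                   
            ┏━━━━━━━━━━━━━━━━━━━━━━
   ┏━━━━━━━━━━━━━━━━━━━━━━━━━━━━━┓ 
   ┃ MapNavigator                ┃─
   ┠─────────────────────────────┨ 
   ┃.............................┃~
   ┃.............................┃ 
   ┃.♣♣............═.............┃ 
   ┃..♣...~.♣......═.............┃ 
   ┃..♣♣..~~.......═.............┃.
   ┃.......~~......═.............┃ 
   ┃...............═.............┃ 
   ┃^^...........................┃ 
   ┃..............@═.............┃ 
   ┃..~............═.............┃━
   ┃..~.~..........═.............┃ 
   ┃...............═.............┃ 
   ┃...............═.............┃ 
   ┃...............═.............┃ 
   ┃.......^^^.....═.............┃ 
   ┃........^....................┃ 
   ┗━━━━━━━━━━━━━━━━━━━━━━━━━━━━━┛ 


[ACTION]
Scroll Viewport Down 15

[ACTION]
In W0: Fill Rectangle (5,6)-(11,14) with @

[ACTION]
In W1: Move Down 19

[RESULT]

                                   
                                   
            ┏━━━━━━━━━━━━━━━━━━━━━━
   ┏━━━━━━━━━━━━━━━━━━━━━━━━━━━━━┓ 
   ┃ MapNavigator                ┃─
   ┠─────────────────────────────┨ 
   ┃...............═.............┃~
   ┃..~............═.............┃ 
   ┃..~.~..........═.............┃ 
   ┃...............═.............┃ 
   ┃...............═.............┃.
   ┃...............═.............┃ 
   ┃.......^^^.....═.............┃ 
   ┃........^....................┃ 
   ┃..............@..............┃ 
   ┃                             ┃━
   ┃                             ┃ 
   ┃                             ┃ 
   ┃                             ┃ 
   ┃                             ┃ 
   ┃                             ┃ 
   ┃                             ┃ 
   ┗━━━━━━━━━━━━━━━━━━━━━━━━━━━━━┛ 


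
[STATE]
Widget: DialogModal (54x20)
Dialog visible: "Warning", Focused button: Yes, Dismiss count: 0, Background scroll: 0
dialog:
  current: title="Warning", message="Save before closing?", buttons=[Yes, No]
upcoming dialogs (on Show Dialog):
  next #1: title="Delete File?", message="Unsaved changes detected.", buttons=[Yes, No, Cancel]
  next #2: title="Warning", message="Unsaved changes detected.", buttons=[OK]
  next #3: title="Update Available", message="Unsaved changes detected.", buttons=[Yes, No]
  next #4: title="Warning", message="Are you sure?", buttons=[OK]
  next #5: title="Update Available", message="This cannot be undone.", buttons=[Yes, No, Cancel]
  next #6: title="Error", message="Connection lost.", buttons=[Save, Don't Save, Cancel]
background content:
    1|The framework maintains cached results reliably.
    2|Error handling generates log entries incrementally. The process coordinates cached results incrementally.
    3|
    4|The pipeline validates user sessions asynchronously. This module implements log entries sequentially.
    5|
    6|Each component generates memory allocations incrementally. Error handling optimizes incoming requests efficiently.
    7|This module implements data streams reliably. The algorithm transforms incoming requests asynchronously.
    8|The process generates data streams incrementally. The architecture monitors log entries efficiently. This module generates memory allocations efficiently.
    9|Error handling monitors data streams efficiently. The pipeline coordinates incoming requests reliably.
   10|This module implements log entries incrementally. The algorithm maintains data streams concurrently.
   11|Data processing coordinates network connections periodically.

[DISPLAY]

The framework maintains cached results reliably.      
Error handling generates log entries incrementally. Th
                                                      
The pipeline validates user sessions asynchronously. T
                                                      
Each component generates memory allocations incrementa
This module implements data streams reliably. The algo
The process gen┌──────────────────────┐ementally. The 
Error handling │       Warning        │ficiently. The 
This module imp│ Save before closing? │ementally. The 
Data processing│      [Yes]  No       │nections period
               └──────────────────────┘               
                                                      
                                                      
                                                      
                                                      
                                                      
                                                      
                                                      
                                                      


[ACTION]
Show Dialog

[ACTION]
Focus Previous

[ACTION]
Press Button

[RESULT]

The framework maintains cached results reliably.      
Error handling generates log entries incrementally. Th
                                                      
The pipeline validates user sessions asynchronously. T
                                                      
Each component generates memory allocations incrementa
This module implements data streams reliably. The algo
The process generates data streams incrementally. The 
Error handling monitors data streams efficiently. The 
This module implements log entries incrementally. The 
Data processing coordinates network connections period
                                                      
                                                      
                                                      
                                                      
                                                      
                                                      
                                                      
                                                      
                                                      


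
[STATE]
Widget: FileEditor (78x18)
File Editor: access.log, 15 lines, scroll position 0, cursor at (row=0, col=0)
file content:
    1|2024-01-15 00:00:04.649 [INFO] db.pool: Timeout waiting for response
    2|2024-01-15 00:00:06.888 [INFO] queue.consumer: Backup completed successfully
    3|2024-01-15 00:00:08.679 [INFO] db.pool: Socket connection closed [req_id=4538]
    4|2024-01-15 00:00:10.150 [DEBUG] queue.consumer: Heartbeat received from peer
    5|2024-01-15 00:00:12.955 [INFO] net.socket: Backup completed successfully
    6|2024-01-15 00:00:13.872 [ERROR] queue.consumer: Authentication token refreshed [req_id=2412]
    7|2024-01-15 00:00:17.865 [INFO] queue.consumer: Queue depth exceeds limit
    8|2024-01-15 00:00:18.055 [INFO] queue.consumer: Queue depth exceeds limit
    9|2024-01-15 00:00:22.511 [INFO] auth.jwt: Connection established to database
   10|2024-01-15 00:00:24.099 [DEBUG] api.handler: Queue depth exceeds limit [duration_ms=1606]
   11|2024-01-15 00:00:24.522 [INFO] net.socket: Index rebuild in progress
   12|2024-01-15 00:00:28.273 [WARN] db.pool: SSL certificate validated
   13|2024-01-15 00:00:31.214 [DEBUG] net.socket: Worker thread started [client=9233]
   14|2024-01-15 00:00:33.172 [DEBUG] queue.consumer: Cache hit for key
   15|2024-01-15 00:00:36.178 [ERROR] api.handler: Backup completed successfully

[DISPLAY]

█024-01-15 00:00:04.649 [INFO] db.pool: Timeout waiting for response         ▲
2024-01-15 00:00:06.888 [INFO] queue.consumer: Backup completed successfully █
2024-01-15 00:00:08.679 [INFO] db.pool: Socket connection closed [req_id=4538░
2024-01-15 00:00:10.150 [DEBUG] queue.consumer: Heartbeat received from peer ░
2024-01-15 00:00:12.955 [INFO] net.socket: Backup completed successfully     ░
2024-01-15 00:00:13.872 [ERROR] queue.consumer: Authentication token refreshe░
2024-01-15 00:00:17.865 [INFO] queue.consumer: Queue depth exceeds limit     ░
2024-01-15 00:00:18.055 [INFO] queue.consumer: Queue depth exceeds limit     ░
2024-01-15 00:00:22.511 [INFO] auth.jwt: Connection established to database  ░
2024-01-15 00:00:24.099 [DEBUG] api.handler: Queue depth exceeds limit [durat░
2024-01-15 00:00:24.522 [INFO] net.socket: Index rebuild in progress         ░
2024-01-15 00:00:28.273 [WARN] db.pool: SSL certificate validated            ░
2024-01-15 00:00:31.214 [DEBUG] net.socket: Worker thread started [client=923░
2024-01-15 00:00:33.172 [DEBUG] queue.consumer: Cache hit for key            ░
2024-01-15 00:00:36.178 [ERROR] api.handler: Backup completed successfully   ░
                                                                             ░
                                                                             ░
                                                                             ▼


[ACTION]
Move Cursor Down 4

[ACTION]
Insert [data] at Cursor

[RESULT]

2024-01-15 00:00:04.649 [INFO] db.pool: Timeout waiting for response         ▲
2024-01-15 00:00:06.888 [INFO] queue.consumer: Backup completed successfully █
2024-01-15 00:00:08.679 [INFO] db.pool: Socket connection closed [req_id=4538░
2024-01-15 00:00:10.150 [DEBUG] queue.consumer: Heartbeat received from peer ░
data█024-01-15 00:00:12.955 [INFO] net.socket: Backup completed successfully ░
2024-01-15 00:00:13.872 [ERROR] queue.consumer: Authentication token refreshe░
2024-01-15 00:00:17.865 [INFO] queue.consumer: Queue depth exceeds limit     ░
2024-01-15 00:00:18.055 [INFO] queue.consumer: Queue depth exceeds limit     ░
2024-01-15 00:00:22.511 [INFO] auth.jwt: Connection established to database  ░
2024-01-15 00:00:24.099 [DEBUG] api.handler: Queue depth exceeds limit [durat░
2024-01-15 00:00:24.522 [INFO] net.socket: Index rebuild in progress         ░
2024-01-15 00:00:28.273 [WARN] db.pool: SSL certificate validated            ░
2024-01-15 00:00:31.214 [DEBUG] net.socket: Worker thread started [client=923░
2024-01-15 00:00:33.172 [DEBUG] queue.consumer: Cache hit for key            ░
2024-01-15 00:00:36.178 [ERROR] api.handler: Backup completed successfully   ░
                                                                             ░
                                                                             ░
                                                                             ▼


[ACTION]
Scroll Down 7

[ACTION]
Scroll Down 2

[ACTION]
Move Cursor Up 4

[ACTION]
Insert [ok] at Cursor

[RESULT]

2024ok█01-15 00:00:04.649 [INFO] db.pool: Timeout waiting for response       ▲
2024-01-15 00:00:06.888 [INFO] queue.consumer: Backup completed successfully █
2024-01-15 00:00:08.679 [INFO] db.pool: Socket connection closed [req_id=4538░
2024-01-15 00:00:10.150 [DEBUG] queue.consumer: Heartbeat received from peer ░
data2024-01-15 00:00:12.955 [INFO] net.socket: Backup completed successfully ░
2024-01-15 00:00:13.872 [ERROR] queue.consumer: Authentication token refreshe░
2024-01-15 00:00:17.865 [INFO] queue.consumer: Queue depth exceeds limit     ░
2024-01-15 00:00:18.055 [INFO] queue.consumer: Queue depth exceeds limit     ░
2024-01-15 00:00:22.511 [INFO] auth.jwt: Connection established to database  ░
2024-01-15 00:00:24.099 [DEBUG] api.handler: Queue depth exceeds limit [durat░
2024-01-15 00:00:24.522 [INFO] net.socket: Index rebuild in progress         ░
2024-01-15 00:00:28.273 [WARN] db.pool: SSL certificate validated            ░
2024-01-15 00:00:31.214 [DEBUG] net.socket: Worker thread started [client=923░
2024-01-15 00:00:33.172 [DEBUG] queue.consumer: Cache hit for key            ░
2024-01-15 00:00:36.178 [ERROR] api.handler: Backup completed successfully   ░
                                                                             ░
                                                                             ░
                                                                             ▼


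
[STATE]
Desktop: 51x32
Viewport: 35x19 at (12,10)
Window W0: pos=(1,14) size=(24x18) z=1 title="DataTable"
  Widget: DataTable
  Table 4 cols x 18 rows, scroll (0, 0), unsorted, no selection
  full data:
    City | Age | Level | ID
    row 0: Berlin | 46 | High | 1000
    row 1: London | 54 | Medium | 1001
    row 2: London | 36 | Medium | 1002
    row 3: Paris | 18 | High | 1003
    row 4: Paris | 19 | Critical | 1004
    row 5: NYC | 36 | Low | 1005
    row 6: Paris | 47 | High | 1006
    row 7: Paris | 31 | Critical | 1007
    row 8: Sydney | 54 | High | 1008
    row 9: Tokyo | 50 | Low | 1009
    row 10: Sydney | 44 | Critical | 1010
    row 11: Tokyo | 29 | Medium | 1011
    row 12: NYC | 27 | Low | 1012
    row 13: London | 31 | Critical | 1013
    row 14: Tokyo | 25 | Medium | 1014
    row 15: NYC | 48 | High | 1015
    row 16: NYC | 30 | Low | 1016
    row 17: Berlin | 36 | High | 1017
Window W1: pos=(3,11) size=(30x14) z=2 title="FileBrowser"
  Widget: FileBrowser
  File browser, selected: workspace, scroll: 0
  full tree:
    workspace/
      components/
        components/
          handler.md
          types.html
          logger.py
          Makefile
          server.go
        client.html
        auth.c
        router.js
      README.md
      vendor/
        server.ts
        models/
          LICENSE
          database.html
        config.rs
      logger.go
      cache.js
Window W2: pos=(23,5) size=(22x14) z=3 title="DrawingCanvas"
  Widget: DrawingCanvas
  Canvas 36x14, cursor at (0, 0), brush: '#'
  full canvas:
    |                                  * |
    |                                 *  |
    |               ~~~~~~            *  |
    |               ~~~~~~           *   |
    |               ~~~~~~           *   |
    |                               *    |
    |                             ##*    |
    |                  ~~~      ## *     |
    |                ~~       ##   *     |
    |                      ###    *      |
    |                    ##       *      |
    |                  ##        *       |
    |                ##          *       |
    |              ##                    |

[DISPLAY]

           ┃               ~~~~~┃  
━━━━━━━━━━━┃               ~~~~~┃  
wser       ┃               ~~~~~┃  
───────────┃                    ┃  
rkspace/   ┃                    ┃  
components/┃                  ~~┃  
ME.md      ┃                ~~  ┃  
vendor/    ┃                    ┃  
er.go      ┗━━━━━━━━━━━━━━━━━━━━┛  
e.js                ┃              
                    ┃              
                    ┃              
                    ┃              
                    ┃              
━━━━━━━━━━━━━━━━━━━━┛              
│High    │10┃                      
│Critical│10┃                      
│High    │10┃                      
│Low     │10┃                      


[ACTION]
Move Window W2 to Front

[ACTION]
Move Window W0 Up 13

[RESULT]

│Critical│1┃               ~~~~~┃  
━━━━━━━━━━━┃               ~~~~~┃  
wser       ┃               ~~~~~┃  
───────────┃                    ┃  
rkspace/   ┃                    ┃  
components/┃                  ~~┃  
ME.md      ┃                ~~  ┃  
vendor/    ┃                    ┃  
er.go      ┗━━━━━━━━━━━━━━━━━━━━┛  
e.js                ┃              
                    ┃              
                    ┃              
                    ┃              
                    ┃              
━━━━━━━━━━━━━━━━━━━━┛              
                                   
                                   
                                   
                                   


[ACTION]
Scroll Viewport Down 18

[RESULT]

───────────┃                    ┃  
rkspace/   ┃                    ┃  
components/┃                  ~~┃  
ME.md      ┃                ~~  ┃  
vendor/    ┃                    ┃  
er.go      ┗━━━━━━━━━━━━━━━━━━━━┛  
e.js                ┃              
                    ┃              
                    ┃              
                    ┃              
                    ┃              
━━━━━━━━━━━━━━━━━━━━┛              
                                   
                                   
                                   
                                   
                                   
                                   
                                   


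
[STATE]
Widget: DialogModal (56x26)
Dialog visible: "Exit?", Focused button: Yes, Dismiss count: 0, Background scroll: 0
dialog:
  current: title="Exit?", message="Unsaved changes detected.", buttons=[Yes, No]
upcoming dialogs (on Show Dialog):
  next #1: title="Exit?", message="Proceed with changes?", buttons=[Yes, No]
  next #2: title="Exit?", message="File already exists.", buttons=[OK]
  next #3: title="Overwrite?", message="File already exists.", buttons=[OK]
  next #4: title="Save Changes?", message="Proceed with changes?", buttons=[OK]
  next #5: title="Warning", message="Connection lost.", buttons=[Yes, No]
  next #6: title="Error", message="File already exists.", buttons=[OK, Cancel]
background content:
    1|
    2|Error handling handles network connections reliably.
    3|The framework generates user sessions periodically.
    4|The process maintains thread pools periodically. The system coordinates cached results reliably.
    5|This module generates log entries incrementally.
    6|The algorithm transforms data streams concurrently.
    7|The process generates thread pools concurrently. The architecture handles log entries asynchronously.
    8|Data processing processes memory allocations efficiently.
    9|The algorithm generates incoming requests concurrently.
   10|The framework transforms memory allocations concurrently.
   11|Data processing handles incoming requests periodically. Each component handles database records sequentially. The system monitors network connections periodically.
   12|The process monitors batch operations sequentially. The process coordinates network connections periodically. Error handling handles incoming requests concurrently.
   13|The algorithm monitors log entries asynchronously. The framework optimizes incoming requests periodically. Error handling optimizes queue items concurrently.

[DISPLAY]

                                                        
Error handling handles network connections reliably.    
The framework generates user sessions periodically.     
The process maintains thread pools periodically. The sys
This module generates log entries incrementally.        
The algorithm transforms data streams concurrently.     
The process generates thread pools concurrently. The arc
Data processing processes memory allocations efficiently
The algorithm generates incoming requests concurrently. 
The framework transforms memory allocations concurrently
Data processi┌───────────────────────────┐periodically. 
The process m│           Exit?           │entially. The 
The algorithm│ Unsaved changes detected. │onously. The f
             │         [Yes]  No         │              
             └───────────────────────────┘              
                                                        
                                                        
                                                        
                                                        
                                                        
                                                        
                                                        
                                                        
                                                        
                                                        
                                                        


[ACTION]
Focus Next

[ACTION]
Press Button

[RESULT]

                                                        
Error handling handles network connections reliably.    
The framework generates user sessions periodically.     
The process maintains thread pools periodically. The sys
This module generates log entries incrementally.        
The algorithm transforms data streams concurrently.     
The process generates thread pools concurrently. The arc
Data processing processes memory allocations efficiently
The algorithm generates incoming requests concurrently. 
The framework transforms memory allocations concurrently
Data processing handles incoming requests periodically. 
The process monitors batch operations sequentially. The 
The algorithm monitors log entries asynchronously. The f
                                                        
                                                        
                                                        
                                                        
                                                        
                                                        
                                                        
                                                        
                                                        
                                                        
                                                        
                                                        
                                                        


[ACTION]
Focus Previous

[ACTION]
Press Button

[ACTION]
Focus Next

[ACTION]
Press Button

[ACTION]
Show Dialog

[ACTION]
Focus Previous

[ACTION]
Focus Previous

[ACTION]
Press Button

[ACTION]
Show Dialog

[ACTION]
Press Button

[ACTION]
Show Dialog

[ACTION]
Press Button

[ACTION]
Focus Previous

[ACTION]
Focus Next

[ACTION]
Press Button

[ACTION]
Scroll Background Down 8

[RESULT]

The algorithm generates incoming requests concurrently. 
The framework transforms memory allocations concurrently
Data processing handles incoming requests periodically. 
The process monitors batch operations sequentially. The 
The algorithm monitors log entries asynchronously. The f
                                                        
                                                        
                                                        
                                                        
                                                        
                                                        
                                                        
                                                        
                                                        
                                                        
                                                        
                                                        
                                                        
                                                        
                                                        
                                                        
                                                        
                                                        
                                                        
                                                        
                                                        


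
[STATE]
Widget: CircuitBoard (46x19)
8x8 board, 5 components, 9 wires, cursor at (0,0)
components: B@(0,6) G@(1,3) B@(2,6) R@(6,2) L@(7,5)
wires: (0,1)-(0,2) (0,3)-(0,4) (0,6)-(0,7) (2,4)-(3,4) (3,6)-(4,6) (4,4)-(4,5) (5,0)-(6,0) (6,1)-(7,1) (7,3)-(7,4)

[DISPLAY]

   0 1 2 3 4 5 6 7                            
0  [.]  · ─ ·   · ─ ·       B ─ ·             
                                              
1               G                             
                                              
2                   ·       B                 
                    │                         
3                   ·       ·                 
                            │                 
4                   · ─ ·   ·                 
                                              
5   ·                                         
    │                                         
6   ·   ·   R                                 
        │                                     
7       ·       · ─ ·   L                     
Cursor: (0,0)                                 
                                              
                                              


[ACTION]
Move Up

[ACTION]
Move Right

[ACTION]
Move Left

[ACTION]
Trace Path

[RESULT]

   0 1 2 3 4 5 6 7                            
0  [.]  · ─ ·   · ─ ·       B ─ ·             
                                              
1               G                             
                                              
2                   ·       B                 
                    │                         
3                   ·       ·                 
                            │                 
4                   · ─ ·   ·                 
                                              
5   ·                                         
    │                                         
6   ·   ·   R                                 
        │                                     
7       ·       · ─ ·   L                     
Cursor: (0,0)  Trace: No connections          
                                              
                                              


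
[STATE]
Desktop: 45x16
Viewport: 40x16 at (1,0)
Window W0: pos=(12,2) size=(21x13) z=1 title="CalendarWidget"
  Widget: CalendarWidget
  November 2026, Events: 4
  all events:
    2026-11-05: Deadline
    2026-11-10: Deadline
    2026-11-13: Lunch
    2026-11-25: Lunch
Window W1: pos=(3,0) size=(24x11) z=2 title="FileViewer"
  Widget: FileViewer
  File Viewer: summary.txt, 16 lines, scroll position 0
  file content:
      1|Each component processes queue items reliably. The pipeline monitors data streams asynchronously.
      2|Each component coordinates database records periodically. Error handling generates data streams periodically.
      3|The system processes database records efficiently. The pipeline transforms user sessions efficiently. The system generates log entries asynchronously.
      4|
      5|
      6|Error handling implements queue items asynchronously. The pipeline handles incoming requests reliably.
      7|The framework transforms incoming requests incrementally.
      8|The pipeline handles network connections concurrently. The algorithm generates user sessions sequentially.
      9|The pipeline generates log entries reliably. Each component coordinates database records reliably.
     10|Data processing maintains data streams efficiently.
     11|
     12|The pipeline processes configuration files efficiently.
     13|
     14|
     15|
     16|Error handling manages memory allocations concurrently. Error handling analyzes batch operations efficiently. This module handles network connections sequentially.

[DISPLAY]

  ┏━━━━━━━━━━━━━━━━━━━━━━┓              
  ┃ FileViewer           ┃              
  ┠──────────────────────┨━━━━━┓        
  ┃Each component proces▲┃t    ┃        
  ┃Each component coordi█┃─────┨        
  ┃The system processes ░┃26   ┃        
  ┃                     ░┃ Sa S┃        
  ┃                     ░┃     ┃        
  ┃Error handling implem░┃6  7 ┃        
  ┃The framework transfo▼┃3* 14┃        
  ┗━━━━━━━━━━━━━━━━━━━━━━┛ 21 2┃        
           ┃23 24 25* 26 27 28 ┃        
           ┃30                 ┃        
           ┃                   ┃        
           ┗━━━━━━━━━━━━━━━━━━━┛        
                                        


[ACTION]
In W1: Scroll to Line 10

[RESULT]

  ┏━━━━━━━━━━━━━━━━━━━━━━┓              
  ┃ FileViewer           ┃              
  ┠──────────────────────┨━━━━━┓        
  ┃Data processing maint▲┃t    ┃        
  ┃                     ░┃─────┨        
  ┃The pipeline processe░┃26   ┃        
  ┃                     ░┃ Sa S┃        
  ┃                     ░┃     ┃        
  ┃                     █┃6  7 ┃        
  ┃Error handling manage▼┃3* 14┃        
  ┗━━━━━━━━━━━━━━━━━━━━━━┛ 21 2┃        
           ┃23 24 25* 26 27 28 ┃        
           ┃30                 ┃        
           ┃                   ┃        
           ┗━━━━━━━━━━━━━━━━━━━┛        
                                        


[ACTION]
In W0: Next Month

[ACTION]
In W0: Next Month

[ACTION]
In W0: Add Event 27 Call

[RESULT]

  ┏━━━━━━━━━━━━━━━━━━━━━━┓              
  ┃ FileViewer           ┃              
  ┠──────────────────────┨━━━━━┓        
  ┃Data processing maint▲┃t    ┃        
  ┃                     ░┃─────┨        
  ┃The pipeline processe░┃27   ┃        
  ┃                     ░┃ Sa S┃        
  ┃                     ░┃  2  ┃        
  ┃                     █┃  9 1┃        
  ┃Error handling manage▼┃ 16 1┃        
  ┗━━━━━━━━━━━━━━━━━━━━━━┛ 23 2┃        
           ┃25 26 27* 28 29 30 ┃        
           ┃                   ┃        
           ┃                   ┃        
           ┗━━━━━━━━━━━━━━━━━━━┛        
                                        


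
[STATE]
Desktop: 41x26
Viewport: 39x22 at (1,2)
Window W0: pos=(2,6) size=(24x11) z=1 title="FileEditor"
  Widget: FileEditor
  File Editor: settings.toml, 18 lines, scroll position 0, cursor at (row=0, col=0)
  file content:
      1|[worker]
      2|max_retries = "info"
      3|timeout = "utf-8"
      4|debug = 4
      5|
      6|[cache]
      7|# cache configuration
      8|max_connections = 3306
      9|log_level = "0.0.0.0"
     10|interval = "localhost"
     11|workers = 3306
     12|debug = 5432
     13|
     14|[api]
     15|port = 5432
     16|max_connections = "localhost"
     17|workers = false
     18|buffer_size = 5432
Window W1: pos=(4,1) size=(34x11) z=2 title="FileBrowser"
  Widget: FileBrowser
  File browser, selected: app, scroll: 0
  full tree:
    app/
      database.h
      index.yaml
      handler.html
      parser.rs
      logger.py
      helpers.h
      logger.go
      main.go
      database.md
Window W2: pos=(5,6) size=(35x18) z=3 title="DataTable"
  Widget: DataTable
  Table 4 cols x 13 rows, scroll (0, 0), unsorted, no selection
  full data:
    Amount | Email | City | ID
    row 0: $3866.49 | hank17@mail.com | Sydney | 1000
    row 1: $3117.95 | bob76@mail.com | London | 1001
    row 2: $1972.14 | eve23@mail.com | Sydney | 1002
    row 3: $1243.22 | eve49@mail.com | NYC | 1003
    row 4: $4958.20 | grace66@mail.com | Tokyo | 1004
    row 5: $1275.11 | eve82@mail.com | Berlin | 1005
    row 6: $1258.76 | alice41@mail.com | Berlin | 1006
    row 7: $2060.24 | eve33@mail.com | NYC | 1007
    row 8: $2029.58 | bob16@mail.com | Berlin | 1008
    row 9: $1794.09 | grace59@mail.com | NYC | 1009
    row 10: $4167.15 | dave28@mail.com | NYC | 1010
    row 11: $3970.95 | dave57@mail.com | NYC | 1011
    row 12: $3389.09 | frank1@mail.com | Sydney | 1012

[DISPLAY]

   ┃ FileBrowser                    ┃  
   ┠────────────────────────────────┨  
   ┃> [-] app/                      ┃  
   ┃    database.h                  ┃  
 ┏━┃┏━━━━━━━━━━━━━━━━━━━━━━━━━━━━━━━━━┓
 ┃ ┃┃ DataTable                       ┃
 ┠─┃┠─────────────────────────────────┨
 ┃█┃┃Amount  │Email           │City  │┃
 ┃m┃┃────────┼────────────────┼──────┼┃
 ┃t┗┃$3866.49│hank17@mail.com │Sydney│┃
 ┃de┃$3117.95│bob76@mail.com  │London│┃
 ┃  ┃$1972.14│eve23@mail.com  │Sydney│┃
 ┃[c┃$1243.22│eve49@mail.com  │NYC   │┃
 ┃# ┃$4958.20│grace66@mail.com│Tokyo │┃
 ┗━━┃$1275.11│eve82@mail.com  │Berlin│┃
    ┃$1258.76│alice41@mail.com│Berlin│┃
    ┃$2060.24│eve33@mail.com  │NYC   │┃
    ┃$2029.58│bob16@mail.com  │Berlin│┃
    ┃$1794.09│grace59@mail.com│NYC   │┃
    ┃$4167.15│dave28@mail.com │NYC   │┃
    ┃$3970.95│dave57@mail.com │NYC   │┃
    ┗━━━━━━━━━━━━━━━━━━━━━━━━━━━━━━━━━┛


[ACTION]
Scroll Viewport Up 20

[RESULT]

                                       
   ┏━━━━━━━━━━━━━━━━━━━━━━━━━━━━━━━━┓  
   ┃ FileBrowser                    ┃  
   ┠────────────────────────────────┨  
   ┃> [-] app/                      ┃  
   ┃    database.h                  ┃  
 ┏━┃┏━━━━━━━━━━━━━━━━━━━━━━━━━━━━━━━━━┓
 ┃ ┃┃ DataTable                       ┃
 ┠─┃┠─────────────────────────────────┨
 ┃█┃┃Amount  │Email           │City  │┃
 ┃m┃┃────────┼────────────────┼──────┼┃
 ┃t┗┃$3866.49│hank17@mail.com │Sydney│┃
 ┃de┃$3117.95│bob76@mail.com  │London│┃
 ┃  ┃$1972.14│eve23@mail.com  │Sydney│┃
 ┃[c┃$1243.22│eve49@mail.com  │NYC   │┃
 ┃# ┃$4958.20│grace66@mail.com│Tokyo │┃
 ┗━━┃$1275.11│eve82@mail.com  │Berlin│┃
    ┃$1258.76│alice41@mail.com│Berlin│┃
    ┃$2060.24│eve33@mail.com  │NYC   │┃
    ┃$2029.58│bob16@mail.com  │Berlin│┃
    ┃$1794.09│grace59@mail.com│NYC   │┃
    ┃$4167.15│dave28@mail.com │NYC   │┃


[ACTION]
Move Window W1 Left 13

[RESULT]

                                       
━━━━━━━━━━━━━━━━━━━━━━━━━━━━━━━━┓      
 FileBrowser                    ┃      
────────────────────────────────┨      
> [-] app/                      ┃      
    database.h                  ┃      
    ┏━━━━━━━━━━━━━━━━━━━━━━━━━━━━━━━━━┓
    ┃ DataTable                       ┃
    ┠─────────────────────────────────┨
    ┃Amount  │Email           │City  │┃
    ┃────────┼────────────────┼──────┼┃
━━━━┃$3866.49│hank17@mail.com │Sydney│┃
 ┃de┃$3117.95│bob76@mail.com  │London│┃
 ┃  ┃$1972.14│eve23@mail.com  │Sydney│┃
 ┃[c┃$1243.22│eve49@mail.com  │NYC   │┃
 ┃# ┃$4958.20│grace66@mail.com│Tokyo │┃
 ┗━━┃$1275.11│eve82@mail.com  │Berlin│┃
    ┃$1258.76│alice41@mail.com│Berlin│┃
    ┃$2060.24│eve33@mail.com  │NYC   │┃
    ┃$2029.58│bob16@mail.com  │Berlin│┃
    ┃$1794.09│grace59@mail.com│NYC   │┃
    ┃$4167.15│dave28@mail.com │NYC   │┃
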